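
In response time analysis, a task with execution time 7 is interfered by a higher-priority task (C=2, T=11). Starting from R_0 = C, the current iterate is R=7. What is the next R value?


R_next = C + ceil(R_prev / T_hp) * C_hp
ceil(7 / 11) = ceil(0.6364) = 1
Interference = 1 * 2 = 2
R_next = 7 + 2 = 9

9


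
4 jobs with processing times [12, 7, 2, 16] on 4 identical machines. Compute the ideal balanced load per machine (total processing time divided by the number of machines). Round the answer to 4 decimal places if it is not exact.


Total processing time = 12 + 7 + 2 + 16 = 37
Number of machines = 4
Ideal balanced load = 37 / 4 = 9.25

9.25


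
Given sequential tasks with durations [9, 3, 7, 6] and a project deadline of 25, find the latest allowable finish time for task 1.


LF(activity 1) = deadline - sum of successor durations
Successors: activities 2 through 4 with durations [3, 7, 6]
Sum of successor durations = 16
LF = 25 - 16 = 9

9


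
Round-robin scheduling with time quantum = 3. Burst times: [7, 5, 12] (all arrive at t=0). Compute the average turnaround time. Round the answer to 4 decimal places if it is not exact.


Time quantum = 3
Execution trace:
  J1 runs 3 units, time = 3
  J2 runs 3 units, time = 6
  J3 runs 3 units, time = 9
  J1 runs 3 units, time = 12
  J2 runs 2 units, time = 14
  J3 runs 3 units, time = 17
  J1 runs 1 units, time = 18
  J3 runs 3 units, time = 21
  J3 runs 3 units, time = 24
Finish times: [18, 14, 24]
Average turnaround = 56/3 = 18.6667

18.6667


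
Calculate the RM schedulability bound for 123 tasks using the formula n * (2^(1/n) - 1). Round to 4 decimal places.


Compute 2^(1/123) = 1.0056512513
Subtract 1: 1.0056512513 - 1 = 0.0056512513
Multiply by n: 123 * 0.0056512513 = 0.6951039099
Round to 4 dp: 0.6951

0.6951


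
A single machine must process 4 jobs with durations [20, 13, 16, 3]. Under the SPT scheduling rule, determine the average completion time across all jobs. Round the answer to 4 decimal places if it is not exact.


Sort jobs by processing time (SPT order): [3, 13, 16, 20]
Compute completion times sequentially:
  Job 1: processing = 3, completes at 3
  Job 2: processing = 13, completes at 16
  Job 3: processing = 16, completes at 32
  Job 4: processing = 20, completes at 52
Sum of completion times = 103
Average completion time = 103/4 = 25.75

25.75


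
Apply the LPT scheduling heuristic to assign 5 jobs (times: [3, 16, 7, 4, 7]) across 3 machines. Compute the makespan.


Sort jobs in decreasing order (LPT): [16, 7, 7, 4, 3]
Assign each job to the least loaded machine:
  Machine 1: jobs [16], load = 16
  Machine 2: jobs [7, 4], load = 11
  Machine 3: jobs [7, 3], load = 10
Makespan = max load = 16

16


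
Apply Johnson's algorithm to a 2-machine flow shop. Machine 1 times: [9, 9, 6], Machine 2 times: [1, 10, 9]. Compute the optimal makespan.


Apply Johnson's rule:
  Group 1 (a <= b): [(3, 6, 9), (2, 9, 10)]
  Group 2 (a > b): [(1, 9, 1)]
Optimal job order: [3, 2, 1]
Schedule:
  Job 3: M1 done at 6, M2 done at 15
  Job 2: M1 done at 15, M2 done at 25
  Job 1: M1 done at 24, M2 done at 26
Makespan = 26

26


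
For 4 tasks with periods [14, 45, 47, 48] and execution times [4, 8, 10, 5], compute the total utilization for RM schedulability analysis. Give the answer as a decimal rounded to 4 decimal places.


Compute individual utilizations (exact fractions):
  Task 1: C/T = 4/14 = 2/7 (approx. 0.2857)
  Task 2: C/T = 8/45 (approx. 0.1778)
  Task 3: C/T = 10/47 (approx. 0.2128)
  Task 4: C/T = 5/48 (approx. 0.1042)
Total utilization U = 2/7 + 8/45 + 10/47 + 5/48 = 184867/236880
Rounded to 4 decimal places: U = 0.7804
RM (Liu & Layland) bound for 4 tasks = 0.756828; compare with U = 184867/236880 (approx. 0.780425)
bound < U <= 1, so the RM sufficient condition is not met (inconclusive; an exact test such as response-time analysis is needed).

0.7804


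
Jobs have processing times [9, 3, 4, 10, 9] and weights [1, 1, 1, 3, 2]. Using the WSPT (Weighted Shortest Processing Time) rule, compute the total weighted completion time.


Compute p/w ratios and sort ascending (WSPT): [(3, 1), (10, 3), (4, 1), (9, 2), (9, 1)]
Compute weighted completion times:
  Job (p=3,w=1): C=3, w*C=1*3=3
  Job (p=10,w=3): C=13, w*C=3*13=39
  Job (p=4,w=1): C=17, w*C=1*17=17
  Job (p=9,w=2): C=26, w*C=2*26=52
  Job (p=9,w=1): C=35, w*C=1*35=35
Total weighted completion time = 146

146


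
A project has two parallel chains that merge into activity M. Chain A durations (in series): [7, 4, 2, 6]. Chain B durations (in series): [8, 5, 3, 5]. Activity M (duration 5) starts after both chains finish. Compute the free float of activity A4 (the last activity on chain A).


ES(A4) = sum of predecessors on chain A = 13
EF(A4) = ES + duration = 13 + 6 = 19
Successor of A4 is M. ES(M) = max(sum(A), sum(B)) = max(19, 21) = 21
Free float = ES(successor) - EF(current) = 21 - 19 = 2

2


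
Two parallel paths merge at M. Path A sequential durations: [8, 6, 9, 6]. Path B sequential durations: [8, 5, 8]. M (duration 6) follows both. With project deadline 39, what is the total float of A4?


Forward pass: ES(A4) = sum of predecessors on chain A = 23
EF = ES + duration = 23 + 6 = 29
Backward pass: LF(M) = deadline = 39; LS(M) = 39 - 6 = 33
LF(A4) = LS(M) - sum(successors on chain A) = 33 - 0 = 33
LS = LF - duration = 33 - 6 = 27
Total float = LS - ES = 27 - 23 = 4

4


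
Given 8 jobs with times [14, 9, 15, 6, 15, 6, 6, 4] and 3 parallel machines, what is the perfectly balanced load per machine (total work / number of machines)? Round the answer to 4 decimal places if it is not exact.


Total processing time = 14 + 9 + 15 + 6 + 15 + 6 + 6 + 4 = 75
Number of machines = 3
Ideal balanced load = 75 / 3 = 25.0

25.0


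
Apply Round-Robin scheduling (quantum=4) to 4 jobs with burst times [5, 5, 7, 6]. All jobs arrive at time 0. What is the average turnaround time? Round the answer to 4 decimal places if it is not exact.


Time quantum = 4
Execution trace:
  J1 runs 4 units, time = 4
  J2 runs 4 units, time = 8
  J3 runs 4 units, time = 12
  J4 runs 4 units, time = 16
  J1 runs 1 units, time = 17
  J2 runs 1 units, time = 18
  J3 runs 3 units, time = 21
  J4 runs 2 units, time = 23
Finish times: [17, 18, 21, 23]
Average turnaround = 79/4 = 19.75

19.75


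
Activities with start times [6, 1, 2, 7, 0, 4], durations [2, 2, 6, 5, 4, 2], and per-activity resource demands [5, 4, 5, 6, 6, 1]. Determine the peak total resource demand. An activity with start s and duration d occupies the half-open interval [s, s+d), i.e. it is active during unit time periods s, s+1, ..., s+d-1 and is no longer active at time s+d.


Each activity i is active on [start_i, start_i + duration_i).
Compute total resource usage per time slot:
  t=0: active resources = [6], total = 6
  t=1: active resources = [4, 6], total = 10
  t=2: active resources = [4, 5, 6], total = 15
  t=3: active resources = [5, 6], total = 11
  t=4: active resources = [5, 1], total = 6
  t=5: active resources = [5, 1], total = 6
  t=6: active resources = [5, 5], total = 10
  t=7: active resources = [5, 5, 6], total = 16
  t=8: active resources = [6], total = 6
  t=9: active resources = [6], total = 6
  t=10: active resources = [6], total = 6
  t=11: active resources = [6], total = 6
Peak resource demand = 16

16


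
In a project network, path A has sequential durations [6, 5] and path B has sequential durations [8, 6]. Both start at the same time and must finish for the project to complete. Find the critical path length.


Path A total = 6 + 5 = 11
Path B total = 8 + 6 = 14
Critical path = longest path = max(11, 14) = 14

14


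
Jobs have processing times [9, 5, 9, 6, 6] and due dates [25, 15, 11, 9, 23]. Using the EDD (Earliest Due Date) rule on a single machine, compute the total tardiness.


Sort by due date (EDD order): [(6, 9), (9, 11), (5, 15), (6, 23), (9, 25)]
Compute completion times and tardiness:
  Job 1: p=6, d=9, C=6, tardiness=max(0,6-9)=0
  Job 2: p=9, d=11, C=15, tardiness=max(0,15-11)=4
  Job 3: p=5, d=15, C=20, tardiness=max(0,20-15)=5
  Job 4: p=6, d=23, C=26, tardiness=max(0,26-23)=3
  Job 5: p=9, d=25, C=35, tardiness=max(0,35-25)=10
Total tardiness = 22

22


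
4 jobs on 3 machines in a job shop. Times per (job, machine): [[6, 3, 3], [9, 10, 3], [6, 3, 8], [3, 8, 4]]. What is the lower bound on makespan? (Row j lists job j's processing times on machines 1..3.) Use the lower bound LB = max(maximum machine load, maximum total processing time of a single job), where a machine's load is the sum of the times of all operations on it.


Machine loads:
  Machine 1: 6 + 9 + 6 + 3 = 24
  Machine 2: 3 + 10 + 3 + 8 = 24
  Machine 3: 3 + 3 + 8 + 4 = 18
Max machine load = 24
Job totals:
  Job 1: 12
  Job 2: 22
  Job 3: 17
  Job 4: 15
Max job total = 22
Lower bound = max(24, 22) = 24

24


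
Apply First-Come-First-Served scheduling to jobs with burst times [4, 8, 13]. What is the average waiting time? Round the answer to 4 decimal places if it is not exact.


FCFS order (as given): [4, 8, 13]
Waiting times:
  Job 1: wait = 0
  Job 2: wait = 4
  Job 3: wait = 12
Sum of waiting times = 16
Average waiting time = 16/3 = 5.3333

5.3333


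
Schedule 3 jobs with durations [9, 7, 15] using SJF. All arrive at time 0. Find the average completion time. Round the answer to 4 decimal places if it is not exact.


SJF order (ascending): [7, 9, 15]
Completion times:
  Job 1: burst=7, C=7
  Job 2: burst=9, C=16
  Job 3: burst=15, C=31
Average completion = 54/3 = 18.0

18.0


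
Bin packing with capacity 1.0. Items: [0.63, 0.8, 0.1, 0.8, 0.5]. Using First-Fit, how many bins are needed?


Place items sequentially using First-Fit:
  Item 0.63 -> new Bin 1
  Item 0.8 -> new Bin 2
  Item 0.1 -> Bin 1 (now 0.73)
  Item 0.8 -> new Bin 3
  Item 0.5 -> new Bin 4
Total bins used = 4

4


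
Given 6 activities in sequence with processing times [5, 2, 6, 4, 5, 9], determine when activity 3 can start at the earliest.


Activity 3 starts after activities 1 through 2 complete.
Predecessor durations: [5, 2]
ES = 5 + 2 = 7

7


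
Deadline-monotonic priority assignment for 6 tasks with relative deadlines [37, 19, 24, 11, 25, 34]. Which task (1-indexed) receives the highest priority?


Sort tasks by relative deadline (ascending):
  Task 4: deadline = 11
  Task 2: deadline = 19
  Task 3: deadline = 24
  Task 5: deadline = 25
  Task 6: deadline = 34
  Task 1: deadline = 37
Priority order (highest first): [4, 2, 3, 5, 6, 1]
Highest priority task = 4

4


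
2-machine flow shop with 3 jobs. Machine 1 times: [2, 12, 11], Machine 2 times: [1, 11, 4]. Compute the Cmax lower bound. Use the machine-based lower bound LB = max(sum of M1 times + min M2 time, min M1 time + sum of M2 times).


LB1 = sum(M1 times) + min(M2 times) = 25 + 1 = 26
LB2 = min(M1 times) + sum(M2 times) = 2 + 16 = 18
Lower bound = max(LB1, LB2) = max(26, 18) = 26

26


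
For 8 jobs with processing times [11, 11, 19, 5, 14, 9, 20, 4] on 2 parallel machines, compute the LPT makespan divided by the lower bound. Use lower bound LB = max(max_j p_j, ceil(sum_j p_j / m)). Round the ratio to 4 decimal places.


LPT order: [20, 19, 14, 11, 11, 9, 5, 4]
Machine loads after assignment: [47, 46]
LPT makespan = 47
Lower bound = max(max_job, ceil(total/2)) = max(20, 47) = 47
Ratio = 47 / 47 = 1.0

1.0


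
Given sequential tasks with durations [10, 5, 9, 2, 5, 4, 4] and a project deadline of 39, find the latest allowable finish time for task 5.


LF(activity 5) = deadline - sum of successor durations
Successors: activities 6 through 7 with durations [4, 4]
Sum of successor durations = 8
LF = 39 - 8 = 31

31


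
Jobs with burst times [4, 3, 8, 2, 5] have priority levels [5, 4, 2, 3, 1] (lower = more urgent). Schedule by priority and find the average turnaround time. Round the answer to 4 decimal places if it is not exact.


Sort by priority (ascending = highest first):
Order: [(1, 5), (2, 8), (3, 2), (4, 3), (5, 4)]
Completion times:
  Priority 1, burst=5, C=5
  Priority 2, burst=8, C=13
  Priority 3, burst=2, C=15
  Priority 4, burst=3, C=18
  Priority 5, burst=4, C=22
Average turnaround = 73/5 = 14.6

14.6


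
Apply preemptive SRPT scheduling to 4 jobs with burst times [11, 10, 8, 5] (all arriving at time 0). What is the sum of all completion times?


Since all jobs arrive at t=0, SRPT equals SPT ordering.
SPT order: [5, 8, 10, 11]
Completion times:
  Job 1: p=5, C=5
  Job 2: p=8, C=13
  Job 3: p=10, C=23
  Job 4: p=11, C=34
Total completion time = 5 + 13 + 23 + 34 = 75

75


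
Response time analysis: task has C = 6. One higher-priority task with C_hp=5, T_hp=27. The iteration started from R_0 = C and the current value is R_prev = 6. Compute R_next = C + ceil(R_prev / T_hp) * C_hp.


R_next = C + ceil(R_prev / T_hp) * C_hp
ceil(6 / 27) = ceil(0.2222) = 1
Interference = 1 * 5 = 5
R_next = 6 + 5 = 11

11


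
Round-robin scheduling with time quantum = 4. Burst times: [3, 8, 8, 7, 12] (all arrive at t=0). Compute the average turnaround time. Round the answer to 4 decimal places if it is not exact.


Time quantum = 4
Execution trace:
  J1 runs 3 units, time = 3
  J2 runs 4 units, time = 7
  J3 runs 4 units, time = 11
  J4 runs 4 units, time = 15
  J5 runs 4 units, time = 19
  J2 runs 4 units, time = 23
  J3 runs 4 units, time = 27
  J4 runs 3 units, time = 30
  J5 runs 4 units, time = 34
  J5 runs 4 units, time = 38
Finish times: [3, 23, 27, 30, 38]
Average turnaround = 121/5 = 24.2

24.2


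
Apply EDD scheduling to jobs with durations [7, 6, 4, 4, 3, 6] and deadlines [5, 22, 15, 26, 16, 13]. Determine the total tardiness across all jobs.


Sort by due date (EDD order): [(7, 5), (6, 13), (4, 15), (3, 16), (6, 22), (4, 26)]
Compute completion times and tardiness:
  Job 1: p=7, d=5, C=7, tardiness=max(0,7-5)=2
  Job 2: p=6, d=13, C=13, tardiness=max(0,13-13)=0
  Job 3: p=4, d=15, C=17, tardiness=max(0,17-15)=2
  Job 4: p=3, d=16, C=20, tardiness=max(0,20-16)=4
  Job 5: p=6, d=22, C=26, tardiness=max(0,26-22)=4
  Job 6: p=4, d=26, C=30, tardiness=max(0,30-26)=4
Total tardiness = 16

16


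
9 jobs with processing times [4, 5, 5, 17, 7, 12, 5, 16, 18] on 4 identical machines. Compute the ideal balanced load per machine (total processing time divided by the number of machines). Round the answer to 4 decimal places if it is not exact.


Total processing time = 4 + 5 + 5 + 17 + 7 + 12 + 5 + 16 + 18 = 89
Number of machines = 4
Ideal balanced load = 89 / 4 = 22.25

22.25


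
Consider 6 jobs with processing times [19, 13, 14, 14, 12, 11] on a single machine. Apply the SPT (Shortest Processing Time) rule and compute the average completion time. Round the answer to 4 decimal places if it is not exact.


Sort jobs by processing time (SPT order): [11, 12, 13, 14, 14, 19]
Compute completion times sequentially:
  Job 1: processing = 11, completes at 11
  Job 2: processing = 12, completes at 23
  Job 3: processing = 13, completes at 36
  Job 4: processing = 14, completes at 50
  Job 5: processing = 14, completes at 64
  Job 6: processing = 19, completes at 83
Sum of completion times = 267
Average completion time = 267/6 = 44.5

44.5


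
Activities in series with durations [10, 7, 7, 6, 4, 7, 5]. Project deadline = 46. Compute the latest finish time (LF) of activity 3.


LF(activity 3) = deadline - sum of successor durations
Successors: activities 4 through 7 with durations [6, 4, 7, 5]
Sum of successor durations = 22
LF = 46 - 22 = 24

24


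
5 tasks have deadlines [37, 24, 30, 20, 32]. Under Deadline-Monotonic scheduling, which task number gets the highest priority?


Sort tasks by relative deadline (ascending):
  Task 4: deadline = 20
  Task 2: deadline = 24
  Task 3: deadline = 30
  Task 5: deadline = 32
  Task 1: deadline = 37
Priority order (highest first): [4, 2, 3, 5, 1]
Highest priority task = 4

4


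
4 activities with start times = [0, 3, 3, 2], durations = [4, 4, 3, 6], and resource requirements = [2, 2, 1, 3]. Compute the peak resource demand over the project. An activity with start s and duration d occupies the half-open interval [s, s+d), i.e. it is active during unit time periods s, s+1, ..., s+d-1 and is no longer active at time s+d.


Each activity i is active on [start_i, start_i + duration_i).
Compute total resource usage per time slot:
  t=0: active resources = [2], total = 2
  t=1: active resources = [2], total = 2
  t=2: active resources = [2, 3], total = 5
  t=3: active resources = [2, 2, 1, 3], total = 8
  t=4: active resources = [2, 1, 3], total = 6
  t=5: active resources = [2, 1, 3], total = 6
  t=6: active resources = [2, 3], total = 5
  t=7: active resources = [3], total = 3
Peak resource demand = 8

8


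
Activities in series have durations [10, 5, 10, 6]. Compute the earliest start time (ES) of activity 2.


Activity 2 starts after activities 1 through 1 complete.
Predecessor durations: [10]
ES = 10 = 10

10


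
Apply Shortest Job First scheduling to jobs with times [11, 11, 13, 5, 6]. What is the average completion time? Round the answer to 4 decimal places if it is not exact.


SJF order (ascending): [5, 6, 11, 11, 13]
Completion times:
  Job 1: burst=5, C=5
  Job 2: burst=6, C=11
  Job 3: burst=11, C=22
  Job 4: burst=11, C=33
  Job 5: burst=13, C=46
Average completion = 117/5 = 23.4

23.4


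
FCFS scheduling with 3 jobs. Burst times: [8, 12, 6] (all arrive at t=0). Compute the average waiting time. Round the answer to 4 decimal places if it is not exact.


FCFS order (as given): [8, 12, 6]
Waiting times:
  Job 1: wait = 0
  Job 2: wait = 8
  Job 3: wait = 20
Sum of waiting times = 28
Average waiting time = 28/3 = 9.3333

9.3333


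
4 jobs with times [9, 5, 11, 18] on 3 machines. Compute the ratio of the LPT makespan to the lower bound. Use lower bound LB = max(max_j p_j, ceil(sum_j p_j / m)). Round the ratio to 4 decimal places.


LPT order: [18, 11, 9, 5]
Machine loads after assignment: [18, 11, 14]
LPT makespan = 18
Lower bound = max(max_job, ceil(total/3)) = max(18, 15) = 18
Ratio = 18 / 18 = 1.0

1.0


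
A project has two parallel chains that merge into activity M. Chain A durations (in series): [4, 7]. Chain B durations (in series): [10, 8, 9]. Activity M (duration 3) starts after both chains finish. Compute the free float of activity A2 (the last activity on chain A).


ES(A2) = sum of predecessors on chain A = 4
EF(A2) = ES + duration = 4 + 7 = 11
Successor of A2 is M. ES(M) = max(sum(A), sum(B)) = max(11, 27) = 27
Free float = ES(successor) - EF(current) = 27 - 11 = 16

16


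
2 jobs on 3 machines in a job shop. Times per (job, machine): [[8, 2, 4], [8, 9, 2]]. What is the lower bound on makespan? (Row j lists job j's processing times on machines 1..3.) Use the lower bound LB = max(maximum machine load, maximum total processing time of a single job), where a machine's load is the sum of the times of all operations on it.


Machine loads:
  Machine 1: 8 + 8 = 16
  Machine 2: 2 + 9 = 11
  Machine 3: 4 + 2 = 6
Max machine load = 16
Job totals:
  Job 1: 14
  Job 2: 19
Max job total = 19
Lower bound = max(16, 19) = 19

19


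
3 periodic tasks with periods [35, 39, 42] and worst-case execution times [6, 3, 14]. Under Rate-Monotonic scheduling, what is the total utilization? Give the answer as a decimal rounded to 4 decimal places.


Compute individual utilizations (exact fractions):
  Task 1: C/T = 6/35 (approx. 0.1714)
  Task 2: C/T = 3/39 = 1/13 (approx. 0.0769)
  Task 3: C/T = 14/42 = 1/3 (approx. 0.3333)
Total utilization U = 6/35 + 1/13 + 1/3 = 794/1365
Rounded to 4 decimal places: U = 0.5817
RM (Liu & Layland) bound for 3 tasks = 0.779763; compare with U = 794/1365 (approx. 0.581685)
U <= bound, so schedulable by RM sufficient condition.

0.5817


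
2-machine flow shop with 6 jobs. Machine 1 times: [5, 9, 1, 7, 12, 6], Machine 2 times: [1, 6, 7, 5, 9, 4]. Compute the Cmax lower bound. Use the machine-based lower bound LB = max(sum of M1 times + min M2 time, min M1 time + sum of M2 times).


LB1 = sum(M1 times) + min(M2 times) = 40 + 1 = 41
LB2 = min(M1 times) + sum(M2 times) = 1 + 32 = 33
Lower bound = max(LB1, LB2) = max(41, 33) = 41

41


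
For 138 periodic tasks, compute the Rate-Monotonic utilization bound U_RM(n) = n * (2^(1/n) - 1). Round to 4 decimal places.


Compute 2^(1/138) = 1.0050354411
Subtract 1: 1.0050354411 - 1 = 0.0050354411
Multiply by n: 138 * 0.0050354411 = 0.6948908718
Round to 4 dp: 0.6949

0.6949


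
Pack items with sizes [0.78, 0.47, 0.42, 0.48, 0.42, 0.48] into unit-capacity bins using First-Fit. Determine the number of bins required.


Place items sequentially using First-Fit:
  Item 0.78 -> new Bin 1
  Item 0.47 -> new Bin 2
  Item 0.42 -> Bin 2 (now 0.89)
  Item 0.48 -> new Bin 3
  Item 0.42 -> Bin 3 (now 0.9)
  Item 0.48 -> new Bin 4
Total bins used = 4

4


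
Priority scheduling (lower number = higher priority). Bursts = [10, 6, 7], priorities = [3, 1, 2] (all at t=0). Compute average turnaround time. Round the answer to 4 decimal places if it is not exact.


Sort by priority (ascending = highest first):
Order: [(1, 6), (2, 7), (3, 10)]
Completion times:
  Priority 1, burst=6, C=6
  Priority 2, burst=7, C=13
  Priority 3, burst=10, C=23
Average turnaround = 42/3 = 14.0

14.0


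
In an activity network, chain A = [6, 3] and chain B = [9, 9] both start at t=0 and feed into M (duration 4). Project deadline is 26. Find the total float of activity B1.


Forward pass: ES(B1) = sum of predecessors on chain B = 0
EF = ES + duration = 0 + 9 = 9
Backward pass: LF(M) = deadline = 26; LS(M) = 26 - 4 = 22
LF(B1) = LS(M) - sum(successors on chain B) = 22 - 9 = 13
LS = LF - duration = 13 - 9 = 4
Total float = LS - ES = 4 - 0 = 4

4


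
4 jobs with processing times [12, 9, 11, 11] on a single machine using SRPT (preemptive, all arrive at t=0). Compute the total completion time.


Since all jobs arrive at t=0, SRPT equals SPT ordering.
SPT order: [9, 11, 11, 12]
Completion times:
  Job 1: p=9, C=9
  Job 2: p=11, C=20
  Job 3: p=11, C=31
  Job 4: p=12, C=43
Total completion time = 9 + 20 + 31 + 43 = 103

103


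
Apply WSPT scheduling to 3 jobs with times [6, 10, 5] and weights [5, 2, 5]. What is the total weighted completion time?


Compute p/w ratios and sort ascending (WSPT): [(5, 5), (6, 5), (10, 2)]
Compute weighted completion times:
  Job (p=5,w=5): C=5, w*C=5*5=25
  Job (p=6,w=5): C=11, w*C=5*11=55
  Job (p=10,w=2): C=21, w*C=2*21=42
Total weighted completion time = 122

122


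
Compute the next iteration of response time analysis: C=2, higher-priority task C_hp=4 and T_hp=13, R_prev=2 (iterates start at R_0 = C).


R_next = C + ceil(R_prev / T_hp) * C_hp
ceil(2 / 13) = ceil(0.1538) = 1
Interference = 1 * 4 = 4
R_next = 2 + 4 = 6

6


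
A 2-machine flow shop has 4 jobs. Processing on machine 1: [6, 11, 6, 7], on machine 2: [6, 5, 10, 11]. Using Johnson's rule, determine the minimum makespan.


Apply Johnson's rule:
  Group 1 (a <= b): [(1, 6, 6), (3, 6, 10), (4, 7, 11)]
  Group 2 (a > b): [(2, 11, 5)]
Optimal job order: [1, 3, 4, 2]
Schedule:
  Job 1: M1 done at 6, M2 done at 12
  Job 3: M1 done at 12, M2 done at 22
  Job 4: M1 done at 19, M2 done at 33
  Job 2: M1 done at 30, M2 done at 38
Makespan = 38

38


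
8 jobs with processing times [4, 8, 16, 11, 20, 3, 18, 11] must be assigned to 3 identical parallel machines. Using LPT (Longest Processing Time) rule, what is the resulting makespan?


Sort jobs in decreasing order (LPT): [20, 18, 16, 11, 11, 8, 4, 3]
Assign each job to the least loaded machine:
  Machine 1: jobs [20, 8, 3], load = 31
  Machine 2: jobs [18, 11], load = 29
  Machine 3: jobs [16, 11, 4], load = 31
Makespan = max load = 31

31


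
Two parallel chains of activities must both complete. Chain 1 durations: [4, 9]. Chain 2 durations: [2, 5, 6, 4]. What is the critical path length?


Path A total = 4 + 9 = 13
Path B total = 2 + 5 + 6 + 4 = 17
Critical path = longest path = max(13, 17) = 17

17


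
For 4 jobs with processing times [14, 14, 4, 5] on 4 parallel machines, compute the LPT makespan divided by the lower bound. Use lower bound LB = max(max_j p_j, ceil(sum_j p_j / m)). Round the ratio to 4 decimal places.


LPT order: [14, 14, 5, 4]
Machine loads after assignment: [14, 14, 5, 4]
LPT makespan = 14
Lower bound = max(max_job, ceil(total/4)) = max(14, 10) = 14
Ratio = 14 / 14 = 1.0

1.0


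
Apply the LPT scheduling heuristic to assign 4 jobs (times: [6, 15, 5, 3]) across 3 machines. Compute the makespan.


Sort jobs in decreasing order (LPT): [15, 6, 5, 3]
Assign each job to the least loaded machine:
  Machine 1: jobs [15], load = 15
  Machine 2: jobs [6], load = 6
  Machine 3: jobs [5, 3], load = 8
Makespan = max load = 15

15


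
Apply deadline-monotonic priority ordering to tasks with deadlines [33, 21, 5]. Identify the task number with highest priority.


Sort tasks by relative deadline (ascending):
  Task 3: deadline = 5
  Task 2: deadline = 21
  Task 1: deadline = 33
Priority order (highest first): [3, 2, 1]
Highest priority task = 3

3


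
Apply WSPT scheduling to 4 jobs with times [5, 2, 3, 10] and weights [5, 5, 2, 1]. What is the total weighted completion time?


Compute p/w ratios and sort ascending (WSPT): [(2, 5), (5, 5), (3, 2), (10, 1)]
Compute weighted completion times:
  Job (p=2,w=5): C=2, w*C=5*2=10
  Job (p=5,w=5): C=7, w*C=5*7=35
  Job (p=3,w=2): C=10, w*C=2*10=20
  Job (p=10,w=1): C=20, w*C=1*20=20
Total weighted completion time = 85

85


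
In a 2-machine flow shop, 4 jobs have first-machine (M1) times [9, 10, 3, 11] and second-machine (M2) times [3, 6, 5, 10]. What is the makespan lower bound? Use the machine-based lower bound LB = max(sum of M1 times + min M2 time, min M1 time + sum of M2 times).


LB1 = sum(M1 times) + min(M2 times) = 33 + 3 = 36
LB2 = min(M1 times) + sum(M2 times) = 3 + 24 = 27
Lower bound = max(LB1, LB2) = max(36, 27) = 36

36


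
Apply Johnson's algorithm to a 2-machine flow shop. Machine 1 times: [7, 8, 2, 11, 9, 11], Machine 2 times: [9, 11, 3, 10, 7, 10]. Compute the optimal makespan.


Apply Johnson's rule:
  Group 1 (a <= b): [(3, 2, 3), (1, 7, 9), (2, 8, 11)]
  Group 2 (a > b): [(4, 11, 10), (6, 11, 10), (5, 9, 7)]
Optimal job order: [3, 1, 2, 4, 6, 5]
Schedule:
  Job 3: M1 done at 2, M2 done at 5
  Job 1: M1 done at 9, M2 done at 18
  Job 2: M1 done at 17, M2 done at 29
  Job 4: M1 done at 28, M2 done at 39
  Job 6: M1 done at 39, M2 done at 49
  Job 5: M1 done at 48, M2 done at 56
Makespan = 56

56


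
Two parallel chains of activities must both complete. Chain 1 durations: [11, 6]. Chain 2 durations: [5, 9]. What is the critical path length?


Path A total = 11 + 6 = 17
Path B total = 5 + 9 = 14
Critical path = longest path = max(17, 14) = 17

17


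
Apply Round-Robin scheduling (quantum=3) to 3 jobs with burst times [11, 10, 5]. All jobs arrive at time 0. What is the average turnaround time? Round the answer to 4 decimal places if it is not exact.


Time quantum = 3
Execution trace:
  J1 runs 3 units, time = 3
  J2 runs 3 units, time = 6
  J3 runs 3 units, time = 9
  J1 runs 3 units, time = 12
  J2 runs 3 units, time = 15
  J3 runs 2 units, time = 17
  J1 runs 3 units, time = 20
  J2 runs 3 units, time = 23
  J1 runs 2 units, time = 25
  J2 runs 1 units, time = 26
Finish times: [25, 26, 17]
Average turnaround = 68/3 = 22.6667

22.6667


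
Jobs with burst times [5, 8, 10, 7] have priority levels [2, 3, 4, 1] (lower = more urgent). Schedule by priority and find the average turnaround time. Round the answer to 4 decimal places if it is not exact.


Sort by priority (ascending = highest first):
Order: [(1, 7), (2, 5), (3, 8), (4, 10)]
Completion times:
  Priority 1, burst=7, C=7
  Priority 2, burst=5, C=12
  Priority 3, burst=8, C=20
  Priority 4, burst=10, C=30
Average turnaround = 69/4 = 17.25

17.25


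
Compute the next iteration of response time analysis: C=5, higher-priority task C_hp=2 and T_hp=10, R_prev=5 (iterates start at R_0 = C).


R_next = C + ceil(R_prev / T_hp) * C_hp
ceil(5 / 10) = ceil(0.5) = 1
Interference = 1 * 2 = 2
R_next = 5 + 2 = 7

7


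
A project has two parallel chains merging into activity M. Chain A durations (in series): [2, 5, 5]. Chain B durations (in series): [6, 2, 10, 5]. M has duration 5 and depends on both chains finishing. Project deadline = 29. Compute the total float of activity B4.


Forward pass: ES(B4) = sum of predecessors on chain B = 18
EF = ES + duration = 18 + 5 = 23
Backward pass: LF(M) = deadline = 29; LS(M) = 29 - 5 = 24
LF(B4) = LS(M) - sum(successors on chain B) = 24 - 0 = 24
LS = LF - duration = 24 - 5 = 19
Total float = LS - ES = 19 - 18 = 1

1


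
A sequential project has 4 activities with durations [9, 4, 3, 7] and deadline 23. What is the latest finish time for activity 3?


LF(activity 3) = deadline - sum of successor durations
Successors: activities 4 through 4 with durations [7]
Sum of successor durations = 7
LF = 23 - 7 = 16

16


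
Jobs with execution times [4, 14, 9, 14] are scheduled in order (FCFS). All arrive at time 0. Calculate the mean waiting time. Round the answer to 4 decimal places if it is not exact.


FCFS order (as given): [4, 14, 9, 14]
Waiting times:
  Job 1: wait = 0
  Job 2: wait = 4
  Job 3: wait = 18
  Job 4: wait = 27
Sum of waiting times = 49
Average waiting time = 49/4 = 12.25

12.25


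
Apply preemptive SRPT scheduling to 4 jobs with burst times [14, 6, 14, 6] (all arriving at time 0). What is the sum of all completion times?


Since all jobs arrive at t=0, SRPT equals SPT ordering.
SPT order: [6, 6, 14, 14]
Completion times:
  Job 1: p=6, C=6
  Job 2: p=6, C=12
  Job 3: p=14, C=26
  Job 4: p=14, C=40
Total completion time = 6 + 12 + 26 + 40 = 84

84


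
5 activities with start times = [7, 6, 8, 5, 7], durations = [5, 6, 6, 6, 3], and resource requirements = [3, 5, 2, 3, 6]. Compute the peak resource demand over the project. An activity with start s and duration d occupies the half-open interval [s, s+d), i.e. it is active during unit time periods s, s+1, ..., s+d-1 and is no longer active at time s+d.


Each activity i is active on [start_i, start_i + duration_i).
Compute total resource usage per time slot:
  t=0: active resources = [], total = 0
  t=1: active resources = [], total = 0
  t=2: active resources = [], total = 0
  t=3: active resources = [], total = 0
  t=4: active resources = [], total = 0
  t=5: active resources = [3], total = 3
  t=6: active resources = [5, 3], total = 8
  t=7: active resources = [3, 5, 3, 6], total = 17
  t=8: active resources = [3, 5, 2, 3, 6], total = 19
  t=9: active resources = [3, 5, 2, 3, 6], total = 19
  t=10: active resources = [3, 5, 2, 3], total = 13
  t=11: active resources = [3, 5, 2], total = 10
  t=12: active resources = [2], total = 2
  t=13: active resources = [2], total = 2
Peak resource demand = 19

19


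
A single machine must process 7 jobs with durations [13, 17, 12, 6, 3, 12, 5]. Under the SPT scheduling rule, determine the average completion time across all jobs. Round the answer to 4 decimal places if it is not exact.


Sort jobs by processing time (SPT order): [3, 5, 6, 12, 12, 13, 17]
Compute completion times sequentially:
  Job 1: processing = 3, completes at 3
  Job 2: processing = 5, completes at 8
  Job 3: processing = 6, completes at 14
  Job 4: processing = 12, completes at 26
  Job 5: processing = 12, completes at 38
  Job 6: processing = 13, completes at 51
  Job 7: processing = 17, completes at 68
Sum of completion times = 208
Average completion time = 208/7 = 29.7143

29.7143


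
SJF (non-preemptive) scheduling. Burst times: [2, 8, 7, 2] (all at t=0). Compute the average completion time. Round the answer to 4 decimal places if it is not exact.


SJF order (ascending): [2, 2, 7, 8]
Completion times:
  Job 1: burst=2, C=2
  Job 2: burst=2, C=4
  Job 3: burst=7, C=11
  Job 4: burst=8, C=19
Average completion = 36/4 = 9.0

9.0


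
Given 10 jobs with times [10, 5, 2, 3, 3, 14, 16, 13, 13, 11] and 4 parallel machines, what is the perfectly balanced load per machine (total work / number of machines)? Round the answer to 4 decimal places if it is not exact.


Total processing time = 10 + 5 + 2 + 3 + 3 + 14 + 16 + 13 + 13 + 11 = 90
Number of machines = 4
Ideal balanced load = 90 / 4 = 22.5

22.5


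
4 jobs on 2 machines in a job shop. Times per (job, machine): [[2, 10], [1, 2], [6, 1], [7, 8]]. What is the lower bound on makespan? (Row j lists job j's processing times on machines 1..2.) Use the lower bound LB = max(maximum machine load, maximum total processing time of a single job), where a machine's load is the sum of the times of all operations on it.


Machine loads:
  Machine 1: 2 + 1 + 6 + 7 = 16
  Machine 2: 10 + 2 + 1 + 8 = 21
Max machine load = 21
Job totals:
  Job 1: 12
  Job 2: 3
  Job 3: 7
  Job 4: 15
Max job total = 15
Lower bound = max(21, 15) = 21

21


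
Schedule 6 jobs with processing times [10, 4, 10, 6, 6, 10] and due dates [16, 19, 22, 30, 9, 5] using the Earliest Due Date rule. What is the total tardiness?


Sort by due date (EDD order): [(10, 5), (6, 9), (10, 16), (4, 19), (10, 22), (6, 30)]
Compute completion times and tardiness:
  Job 1: p=10, d=5, C=10, tardiness=max(0,10-5)=5
  Job 2: p=6, d=9, C=16, tardiness=max(0,16-9)=7
  Job 3: p=10, d=16, C=26, tardiness=max(0,26-16)=10
  Job 4: p=4, d=19, C=30, tardiness=max(0,30-19)=11
  Job 5: p=10, d=22, C=40, tardiness=max(0,40-22)=18
  Job 6: p=6, d=30, C=46, tardiness=max(0,46-30)=16
Total tardiness = 67

67


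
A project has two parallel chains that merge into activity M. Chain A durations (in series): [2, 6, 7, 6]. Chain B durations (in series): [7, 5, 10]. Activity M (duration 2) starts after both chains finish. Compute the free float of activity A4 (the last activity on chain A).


ES(A4) = sum of predecessors on chain A = 15
EF(A4) = ES + duration = 15 + 6 = 21
Successor of A4 is M. ES(M) = max(sum(A), sum(B)) = max(21, 22) = 22
Free float = ES(successor) - EF(current) = 22 - 21 = 1

1


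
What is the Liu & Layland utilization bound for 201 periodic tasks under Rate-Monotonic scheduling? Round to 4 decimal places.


Compute 2^(1/201) = 1.0034544463
Subtract 1: 1.0034544463 - 1 = 0.0034544463
Multiply by n: 201 * 0.0034544463 = 0.6943437063
Round to 4 dp: 0.6943

0.6943


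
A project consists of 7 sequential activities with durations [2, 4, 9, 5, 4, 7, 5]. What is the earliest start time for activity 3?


Activity 3 starts after activities 1 through 2 complete.
Predecessor durations: [2, 4]
ES = 2 + 4 = 6

6


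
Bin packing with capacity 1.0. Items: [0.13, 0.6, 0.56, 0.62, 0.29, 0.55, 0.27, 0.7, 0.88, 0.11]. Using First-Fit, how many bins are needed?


Place items sequentially using First-Fit:
  Item 0.13 -> new Bin 1
  Item 0.6 -> Bin 1 (now 0.73)
  Item 0.56 -> new Bin 2
  Item 0.62 -> new Bin 3
  Item 0.29 -> Bin 2 (now 0.85)
  Item 0.55 -> new Bin 4
  Item 0.27 -> Bin 1 (now 1.0)
  Item 0.7 -> new Bin 5
  Item 0.88 -> new Bin 6
  Item 0.11 -> Bin 2 (now 0.96)
Total bins used = 6

6


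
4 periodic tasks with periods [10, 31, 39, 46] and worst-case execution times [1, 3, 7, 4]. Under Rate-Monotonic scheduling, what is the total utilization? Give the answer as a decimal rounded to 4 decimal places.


Compute individual utilizations (exact fractions):
  Task 1: C/T = 1/10 (approx. 0.1)
  Task 2: C/T = 3/31 (approx. 0.0968)
  Task 3: C/T = 7/39 (approx. 0.1795)
  Task 4: C/T = 4/46 = 2/23 (approx. 0.087)
Total utilization U = 1/10 + 3/31 + 7/39 + 2/23 = 128807/278070
Rounded to 4 decimal places: U = 0.4632
RM (Liu & Layland) bound for 4 tasks = 0.756828; compare with U = 128807/278070 (approx. 0.463218)
U <= bound, so schedulable by RM sufficient condition.

0.4632


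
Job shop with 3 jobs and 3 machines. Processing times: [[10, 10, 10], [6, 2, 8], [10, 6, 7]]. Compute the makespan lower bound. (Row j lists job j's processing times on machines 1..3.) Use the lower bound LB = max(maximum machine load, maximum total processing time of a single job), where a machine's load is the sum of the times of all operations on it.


Machine loads:
  Machine 1: 10 + 6 + 10 = 26
  Machine 2: 10 + 2 + 6 = 18
  Machine 3: 10 + 8 + 7 = 25
Max machine load = 26
Job totals:
  Job 1: 30
  Job 2: 16
  Job 3: 23
Max job total = 30
Lower bound = max(26, 30) = 30

30


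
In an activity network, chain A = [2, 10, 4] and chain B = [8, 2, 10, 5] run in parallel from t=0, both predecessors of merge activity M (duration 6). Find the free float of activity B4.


ES(B4) = sum of predecessors on chain B = 20
EF(B4) = ES + duration = 20 + 5 = 25
Successor of B4 is M. ES(M) = max(sum(A), sum(B)) = max(16, 25) = 25
Free float = ES(successor) - EF(current) = 25 - 25 = 0

0


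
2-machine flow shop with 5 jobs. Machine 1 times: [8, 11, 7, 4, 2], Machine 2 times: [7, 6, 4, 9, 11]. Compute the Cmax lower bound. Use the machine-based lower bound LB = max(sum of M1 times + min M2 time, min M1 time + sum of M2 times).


LB1 = sum(M1 times) + min(M2 times) = 32 + 4 = 36
LB2 = min(M1 times) + sum(M2 times) = 2 + 37 = 39
Lower bound = max(LB1, LB2) = max(36, 39) = 39

39


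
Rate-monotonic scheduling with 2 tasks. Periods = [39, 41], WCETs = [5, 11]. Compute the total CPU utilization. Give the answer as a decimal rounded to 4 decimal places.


Compute individual utilizations (exact fractions):
  Task 1: C/T = 5/39 (approx. 0.1282)
  Task 2: C/T = 11/41 (approx. 0.2683)
Total utilization U = 5/39 + 11/41 = 634/1599
Rounded to 4 decimal places: U = 0.3965
RM (Liu & Layland) bound for 2 tasks = 0.828427; compare with U = 634/1599 (approx. 0.396498)
U <= bound, so schedulable by RM sufficient condition.

0.3965


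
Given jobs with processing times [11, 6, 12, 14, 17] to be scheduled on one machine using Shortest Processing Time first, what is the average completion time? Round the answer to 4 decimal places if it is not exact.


Sort jobs by processing time (SPT order): [6, 11, 12, 14, 17]
Compute completion times sequentially:
  Job 1: processing = 6, completes at 6
  Job 2: processing = 11, completes at 17
  Job 3: processing = 12, completes at 29
  Job 4: processing = 14, completes at 43
  Job 5: processing = 17, completes at 60
Sum of completion times = 155
Average completion time = 155/5 = 31.0

31.0


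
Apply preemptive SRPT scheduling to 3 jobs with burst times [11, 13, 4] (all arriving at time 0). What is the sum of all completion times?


Since all jobs arrive at t=0, SRPT equals SPT ordering.
SPT order: [4, 11, 13]
Completion times:
  Job 1: p=4, C=4
  Job 2: p=11, C=15
  Job 3: p=13, C=28
Total completion time = 4 + 15 + 28 = 47

47


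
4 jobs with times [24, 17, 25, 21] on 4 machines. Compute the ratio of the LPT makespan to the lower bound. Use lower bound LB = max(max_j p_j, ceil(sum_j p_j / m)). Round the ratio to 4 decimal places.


LPT order: [25, 24, 21, 17]
Machine loads after assignment: [25, 24, 21, 17]
LPT makespan = 25
Lower bound = max(max_job, ceil(total/4)) = max(25, 22) = 25
Ratio = 25 / 25 = 1.0

1.0


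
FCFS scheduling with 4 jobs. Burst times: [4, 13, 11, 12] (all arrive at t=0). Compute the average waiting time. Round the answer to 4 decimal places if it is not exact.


FCFS order (as given): [4, 13, 11, 12]
Waiting times:
  Job 1: wait = 0
  Job 2: wait = 4
  Job 3: wait = 17
  Job 4: wait = 28
Sum of waiting times = 49
Average waiting time = 49/4 = 12.25

12.25


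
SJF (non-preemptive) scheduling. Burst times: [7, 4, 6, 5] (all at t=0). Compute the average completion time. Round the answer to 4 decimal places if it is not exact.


SJF order (ascending): [4, 5, 6, 7]
Completion times:
  Job 1: burst=4, C=4
  Job 2: burst=5, C=9
  Job 3: burst=6, C=15
  Job 4: burst=7, C=22
Average completion = 50/4 = 12.5

12.5


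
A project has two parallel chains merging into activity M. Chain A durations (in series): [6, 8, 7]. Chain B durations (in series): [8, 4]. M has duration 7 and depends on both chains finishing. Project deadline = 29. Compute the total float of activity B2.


Forward pass: ES(B2) = sum of predecessors on chain B = 8
EF = ES + duration = 8 + 4 = 12
Backward pass: LF(M) = deadline = 29; LS(M) = 29 - 7 = 22
LF(B2) = LS(M) - sum(successors on chain B) = 22 - 0 = 22
LS = LF - duration = 22 - 4 = 18
Total float = LS - ES = 18 - 8 = 10

10
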